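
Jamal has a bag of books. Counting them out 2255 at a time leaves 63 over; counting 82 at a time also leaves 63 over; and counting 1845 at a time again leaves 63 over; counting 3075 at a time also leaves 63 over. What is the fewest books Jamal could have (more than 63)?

203013

N − 63 must be a common multiple of 2255, 82, 1845, and 3075.
2255 = 5 × 11 × 41
82 = 2 × 41
1845 = 3^2 × 5 × 41
3075 = 3 × 5^2 × 41
LCM(2255, 82, 1845, 3075) = 2 × 3^2 × 5^2 × 11 × 41 = 202950.
Smallest N > 63 is LCM + 63 = 202950 + 63 = 203013.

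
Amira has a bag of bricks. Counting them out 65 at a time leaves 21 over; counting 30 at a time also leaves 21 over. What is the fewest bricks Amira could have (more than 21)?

N − 21 must be a common multiple of 65 and 30.
65 = 5 × 13
30 = 2 × 3 × 5
LCM(65, 30) = 2 × 3 × 5 × 13 = 390.
Smallest N > 21 is LCM + 21 = 390 + 21 = 411.

411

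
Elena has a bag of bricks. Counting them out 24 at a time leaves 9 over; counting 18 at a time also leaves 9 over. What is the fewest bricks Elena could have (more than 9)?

81

N − 9 must be a common multiple of 24 and 18.
24 = 2^3 × 3
18 = 2 × 3^2
LCM(24, 18) = 2^3 × 3^2 = 72.
Smallest N > 9 is LCM + 9 = 72 + 9 = 81.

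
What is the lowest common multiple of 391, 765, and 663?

391 = 17 × 23
765 = 3^2 × 5 × 17
663 = 3 × 13 × 17
LCM(391, 765, 663) = 3^2 × 5 × 13 × 17 × 23 = 228735.

228735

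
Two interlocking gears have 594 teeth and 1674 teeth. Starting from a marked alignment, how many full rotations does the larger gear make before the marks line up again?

They are all back at their starting positions together after one LCM of the periods.
594 = 2 × 3^3 × 11
1674 = 2 × 3^3 × 31
LCM(594, 1674) = 2 × 3^3 × 11 × 31 = 18414.
Rotations for period 1674: 18414 / 1674 = 11.

11 rotations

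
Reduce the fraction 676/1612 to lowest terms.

13/31

676 = 2^2 × 13^2
1612 = 2^2 × 13 × 31
gcd(676, 1612) = 2^2 × 13 = 52.
Divide numerator and denominator by 52: 676/1612 = 13/31.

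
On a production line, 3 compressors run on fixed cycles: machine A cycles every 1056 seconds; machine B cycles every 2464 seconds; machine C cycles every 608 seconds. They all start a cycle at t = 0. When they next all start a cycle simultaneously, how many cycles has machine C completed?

All finish a whole number of cycles simultaneously at t = LCM of the periods.
1056 = 2^5 × 3 × 11
2464 = 2^5 × 7 × 11
608 = 2^5 × 19
LCM(1056, 2464, 608) = 2^5 × 3 × 7 × 11 × 19 = 140448.
Cycles for period 608: 140448 / 608 = 231.

231 cycles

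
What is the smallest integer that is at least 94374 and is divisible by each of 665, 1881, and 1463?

131670

The integer must be a common multiple of 665, 1881, and 1463, so a multiple of their LCM.
665 = 5 × 7 × 19
1881 = 3^2 × 11 × 19
1463 = 7 × 11 × 19
LCM(665, 1881, 1463) = 3^2 × 5 × 7 × 11 × 19 = 65835.
Smallest multiple of 65835 that is ≥ 94374: ⌈94374/65835⌉ × 65835 = 2 × 65835 = 131670.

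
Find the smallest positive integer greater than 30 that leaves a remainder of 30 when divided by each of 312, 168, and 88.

24054

N − 30 must be a common multiple of 312, 168, and 88.
312 = 2^3 × 3 × 13
168 = 2^3 × 3 × 7
88 = 2^3 × 11
LCM(312, 168, 88) = 2^3 × 3 × 7 × 11 × 13 = 24024.
Smallest N > 30 is LCM + 30 = 24024 + 30 = 24054.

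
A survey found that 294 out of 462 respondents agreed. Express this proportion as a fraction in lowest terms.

7/11

294 = 2 × 3 × 7^2
462 = 2 × 3 × 7 × 11
gcd(294, 462) = 2 × 3 × 7 = 42.
Divide numerator and denominator by 42: 294/462 = 7/11.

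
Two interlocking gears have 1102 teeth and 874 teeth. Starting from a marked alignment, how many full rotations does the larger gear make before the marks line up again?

23 rotations

The first common completion time is the LCM of the periods.
1102 = 2 × 19 × 29
874 = 2 × 19 × 23
LCM(1102, 874) = 2 × 19 × 23 × 29 = 25346.
Rotations for period 1102: 25346 / 1102 = 23.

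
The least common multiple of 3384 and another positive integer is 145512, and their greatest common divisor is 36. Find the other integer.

1548

gcd × lcm = product of the two integers, so the other integer is (36 × 145512) / 3384 = 1548.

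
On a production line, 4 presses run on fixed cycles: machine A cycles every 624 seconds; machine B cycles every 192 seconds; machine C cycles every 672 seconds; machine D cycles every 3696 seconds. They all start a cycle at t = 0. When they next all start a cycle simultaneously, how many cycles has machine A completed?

308 cycles

All finish a whole number of cycles simultaneously at t = LCM of the periods.
624 = 2^4 × 3 × 13
192 = 2^6 × 3
672 = 2^5 × 3 × 7
3696 = 2^4 × 3 × 7 × 11
LCM(624, 192, 672, 3696) = 2^6 × 3 × 7 × 11 × 13 = 192192.
Cycles for period 624: 192192 / 624 = 308.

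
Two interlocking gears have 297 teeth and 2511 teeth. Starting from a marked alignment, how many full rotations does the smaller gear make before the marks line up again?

The first common completion time is the LCM of the periods.
297 = 3^3 × 11
2511 = 3^4 × 31
LCM(297, 2511) = 3^4 × 11 × 31 = 27621.
Rotations for period 297: 27621 / 297 = 93.

93 rotations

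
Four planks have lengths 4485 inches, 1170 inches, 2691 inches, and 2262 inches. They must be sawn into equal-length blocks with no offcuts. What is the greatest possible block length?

39 inches

This is the greatest common divisor of 4485, 1170, 2691, and 2262.
4485 = 3 × 5 × 13 × 23
1170 = 2 × 3^2 × 5 × 13
2691 = 3^2 × 13 × 23
2262 = 2 × 3 × 13 × 29
gcd(4485, 1170, 2691, 2262) = 3 × 13 = 39.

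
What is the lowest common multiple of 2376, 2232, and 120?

368280

2376 = 2^3 × 3^3 × 11
2232 = 2^3 × 3^2 × 31
120 = 2^3 × 3 × 5
LCM(2376, 2232, 120) = 2^3 × 3^3 × 5 × 11 × 31 = 368280.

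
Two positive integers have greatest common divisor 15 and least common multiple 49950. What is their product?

749250

For any two positive integers, gcd × lcm = product = 15 × 49950 = 749250.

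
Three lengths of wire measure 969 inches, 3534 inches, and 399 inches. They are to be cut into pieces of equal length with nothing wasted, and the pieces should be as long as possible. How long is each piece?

The greatest length dividing all of 969, 3534, and 399 is their gcd.
969 = 3 × 17 × 19
3534 = 2 × 3 × 19 × 31
399 = 3 × 7 × 19
gcd(969, 3534, 399) = 3 × 19 = 57.

57 inches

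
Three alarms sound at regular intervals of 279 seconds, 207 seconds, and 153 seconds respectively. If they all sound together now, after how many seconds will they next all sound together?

109089 seconds

We need the least common multiple of the intervals.
279 = 3^2 × 31
207 = 3^2 × 23
153 = 3^2 × 17
LCM(279, 207, 153) = 3^2 × 17 × 23 × 31 = 109089.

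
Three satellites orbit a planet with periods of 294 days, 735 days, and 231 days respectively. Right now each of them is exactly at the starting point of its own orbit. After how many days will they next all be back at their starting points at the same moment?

16170 days

We need the least common multiple of the intervals.
294 = 2 × 3 × 7^2
735 = 3 × 5 × 7^2
231 = 3 × 7 × 11
LCM(294, 735, 231) = 2 × 3 × 5 × 7^2 × 11 = 16170.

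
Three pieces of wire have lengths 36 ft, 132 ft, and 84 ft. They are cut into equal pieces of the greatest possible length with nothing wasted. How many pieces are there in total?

Piece length = gcd(36, 132, 84).
36 = 2^2 × 3^2
132 = 2^2 × 3 × 11
84 = 2^2 × 3 × 7
gcd(36, 132, 84) = 2^2 × 3 = 12.
Total pieces = 36/12 + 132/12 + 84/12 = 3 + 11 + 7 = 21.

21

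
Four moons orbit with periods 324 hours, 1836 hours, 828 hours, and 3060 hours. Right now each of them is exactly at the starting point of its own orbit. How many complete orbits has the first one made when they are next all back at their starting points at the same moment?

1955 orbits

They are all back at their starting positions together after one LCM of the periods.
324 = 2^2 × 3^4
1836 = 2^2 × 3^3 × 17
828 = 2^2 × 3^2 × 23
3060 = 2^2 × 3^2 × 5 × 17
LCM(324, 1836, 828, 3060) = 2^2 × 3^4 × 5 × 17 × 23 = 633420.
Orbits for period 324: 633420 / 324 = 1955.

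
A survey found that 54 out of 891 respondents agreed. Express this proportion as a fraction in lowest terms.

2/33

54 = 2 × 3^3
891 = 3^4 × 11
gcd(54, 891) = 3^3 = 27.
Divide numerator and denominator by 27: 54/891 = 2/33.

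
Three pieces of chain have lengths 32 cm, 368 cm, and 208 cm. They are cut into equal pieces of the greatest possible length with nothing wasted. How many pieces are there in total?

38

Piece length = gcd(32, 368, 208).
32 = 2^5
368 = 2^4 × 23
208 = 2^4 × 13
gcd(32, 368, 208) = 2^4 = 16.
Total pieces = 32/16 + 368/16 + 208/16 = 2 + 23 + 13 = 38.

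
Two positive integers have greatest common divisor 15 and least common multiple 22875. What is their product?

For any two positive integers, gcd × lcm = product = 15 × 22875 = 343125.

343125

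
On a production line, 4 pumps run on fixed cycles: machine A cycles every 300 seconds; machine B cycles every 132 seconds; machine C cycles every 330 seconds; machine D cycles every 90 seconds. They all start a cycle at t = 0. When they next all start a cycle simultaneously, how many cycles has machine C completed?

The first common completion time is the LCM of the periods.
300 = 2^2 × 3 × 5^2
132 = 2^2 × 3 × 11
330 = 2 × 3 × 5 × 11
90 = 2 × 3^2 × 5
LCM(300, 132, 330, 90) = 2^2 × 3^2 × 5^2 × 11 = 9900.
Cycles for period 330: 9900 / 330 = 30.

30 cycles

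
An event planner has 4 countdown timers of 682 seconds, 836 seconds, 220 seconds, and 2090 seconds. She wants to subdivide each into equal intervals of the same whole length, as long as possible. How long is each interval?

The interval must divide each timer length; the longest such is the gcd.
682 = 2 × 11 × 31
836 = 2^2 × 11 × 19
220 = 2^2 × 5 × 11
2090 = 2 × 5 × 11 × 19
gcd(682, 836, 220, 2090) = 2 × 11 = 22.

22 seconds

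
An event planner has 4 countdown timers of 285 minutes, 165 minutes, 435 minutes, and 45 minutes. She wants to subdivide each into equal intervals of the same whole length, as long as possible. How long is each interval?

The interval must divide each timer length; the longest such is the gcd.
285 = 3 × 5 × 19
165 = 3 × 5 × 11
435 = 3 × 5 × 29
45 = 3^2 × 5
gcd(285, 165, 435, 45) = 3 × 5 = 15.

15 minutes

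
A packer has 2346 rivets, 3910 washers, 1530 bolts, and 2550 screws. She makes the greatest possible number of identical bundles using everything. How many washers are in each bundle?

115

Number of bundles = gcd(2346, 3910, 1530, 2550).
2346 = 2 × 3 × 17 × 23
3910 = 2 × 5 × 17 × 23
1530 = 2 × 3^2 × 5 × 17
2550 = 2 × 3 × 5^2 × 17
gcd(2346, 3910, 1530, 2550) = 2 × 17 = 34.
washers per bundle = 3910 / 34 = 115.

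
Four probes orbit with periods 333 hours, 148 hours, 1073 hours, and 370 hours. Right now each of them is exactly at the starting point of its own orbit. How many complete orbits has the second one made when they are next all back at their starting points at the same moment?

The first common completion time is the LCM of the periods.
333 = 3^2 × 37
148 = 2^2 × 37
1073 = 29 × 37
370 = 2 × 5 × 37
LCM(333, 148, 1073, 370) = 2^2 × 3^2 × 5 × 29 × 37 = 193140.
Orbits for period 148: 193140 / 148 = 1305.

1305 orbits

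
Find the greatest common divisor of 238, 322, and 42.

14

238 = 2 × 7 × 17
322 = 2 × 7 × 23
42 = 2 × 3 × 7
gcd(238, 322, 42) = 2 × 7 = 14.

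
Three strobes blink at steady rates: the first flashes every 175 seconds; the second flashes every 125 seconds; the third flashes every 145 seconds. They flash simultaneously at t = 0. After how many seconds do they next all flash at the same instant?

The first simultaneous occurrence is after LCM of the individual periods.
175 = 5^2 × 7
125 = 5^3
145 = 5 × 29
LCM(175, 125, 145) = 5^3 × 7 × 29 = 25375.

25375 seconds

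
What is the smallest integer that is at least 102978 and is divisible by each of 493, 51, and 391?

136068

The integer must be a common multiple of 493, 51, and 391, so a multiple of their LCM.
493 = 17 × 29
51 = 3 × 17
391 = 17 × 23
LCM(493, 51, 391) = 3 × 17 × 23 × 29 = 34017.
Smallest multiple of 34017 that is ≥ 102978: ⌈102978/34017⌉ × 34017 = 4 × 34017 = 136068.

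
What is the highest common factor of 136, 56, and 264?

136 = 2^3 × 17
56 = 2^3 × 7
264 = 2^3 × 3 × 11
gcd(136, 56, 264) = 2^3 = 8.

8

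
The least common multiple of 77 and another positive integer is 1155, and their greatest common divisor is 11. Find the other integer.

165

gcd × lcm = product of the two integers, so the other integer is (11 × 1155) / 77 = 165.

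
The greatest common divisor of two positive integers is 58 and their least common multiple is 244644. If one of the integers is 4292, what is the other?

For two integers, gcd × lcm = product, so the other is (58 × 244644) / 4292 = 14189352 / 4292 = 3306.

3306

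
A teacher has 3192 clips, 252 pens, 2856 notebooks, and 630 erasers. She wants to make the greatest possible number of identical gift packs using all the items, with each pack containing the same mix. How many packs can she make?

42 packs

The pack count must divide each quantity, so the greatest is gcd(3192, 252, 2856, 630).
3192 = 2^3 × 3 × 7 × 19
252 = 2^2 × 3^2 × 7
2856 = 2^3 × 3 × 7 × 17
630 = 2 × 3^2 × 5 × 7
gcd(3192, 252, 2856, 630) = 2 × 3 × 7 = 42.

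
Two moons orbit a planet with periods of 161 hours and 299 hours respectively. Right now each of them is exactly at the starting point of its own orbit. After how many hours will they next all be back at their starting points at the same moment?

2093 hours

The first simultaneous occurrence is after LCM of the individual periods.
161 = 7 × 23
299 = 13 × 23
LCM(161, 299) = 7 × 13 × 23 = 2093.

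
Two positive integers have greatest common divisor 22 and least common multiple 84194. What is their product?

For any two positive integers, gcd × lcm = product = 22 × 84194 = 1852268.

1852268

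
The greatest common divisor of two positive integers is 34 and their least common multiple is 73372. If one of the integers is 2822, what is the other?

For two integers, gcd × lcm = product, so the other is (34 × 73372) / 2822 = 2494648 / 2822 = 884.

884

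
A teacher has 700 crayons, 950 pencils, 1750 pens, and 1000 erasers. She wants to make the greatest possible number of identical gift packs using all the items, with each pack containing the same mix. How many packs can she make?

The pack count must divide each quantity, so the greatest is gcd(700, 950, 1750, 1000).
700 = 2^2 × 5^2 × 7
950 = 2 × 5^2 × 19
1750 = 2 × 5^3 × 7
1000 = 2^3 × 5^3
gcd(700, 950, 1750, 1000) = 2 × 5^2 = 50.

50 packs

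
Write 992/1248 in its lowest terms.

992 = 2^5 × 31
1248 = 2^5 × 3 × 13
gcd(992, 1248) = 2^5 = 32.
Divide numerator and denominator by 32: 992/1248 = 31/39.

31/39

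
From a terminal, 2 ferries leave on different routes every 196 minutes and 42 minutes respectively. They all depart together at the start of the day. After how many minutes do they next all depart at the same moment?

588 minutes

We need the least common multiple of the intervals.
196 = 2^2 × 7^2
42 = 2 × 3 × 7
LCM(196, 42) = 2^2 × 3 × 7^2 = 588.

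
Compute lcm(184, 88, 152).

184 = 2^3 × 23
88 = 2^3 × 11
152 = 2^3 × 19
LCM(184, 88, 152) = 2^3 × 11 × 19 × 23 = 38456.

38456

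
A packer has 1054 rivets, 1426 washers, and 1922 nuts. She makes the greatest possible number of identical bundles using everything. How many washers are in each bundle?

Number of bundles = gcd(1054, 1426, 1922).
1054 = 2 × 17 × 31
1426 = 2 × 23 × 31
1922 = 2 × 31^2
gcd(1054, 1426, 1922) = 2 × 31 = 62.
washers per bundle = 1426 / 62 = 23.

23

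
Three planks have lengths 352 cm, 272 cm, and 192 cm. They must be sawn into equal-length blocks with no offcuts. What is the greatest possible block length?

16 cm

This is the greatest common divisor of 352, 272, and 192.
352 = 2^5 × 11
272 = 2^4 × 17
192 = 2^6 × 3
gcd(352, 272, 192) = 2^4 = 16.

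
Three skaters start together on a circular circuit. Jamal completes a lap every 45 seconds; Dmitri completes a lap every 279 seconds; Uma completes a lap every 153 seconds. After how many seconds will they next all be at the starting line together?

23715 seconds

The first simultaneous occurrence is after LCM of the individual periods.
45 = 3^2 × 5
279 = 3^2 × 31
153 = 3^2 × 17
LCM(45, 279, 153) = 3^2 × 5 × 17 × 31 = 23715.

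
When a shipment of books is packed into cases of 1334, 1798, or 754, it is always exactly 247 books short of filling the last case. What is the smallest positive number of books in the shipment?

537355

Being 247 short of a full case of size k means N ≡ −247 (mod k), i.e. N + 247 is a multiple of each size.
1334 = 2 × 23 × 29
1798 = 2 × 29 × 31
754 = 2 × 13 × 29
LCM(1334, 1798, 754) = 2 × 13 × 23 × 29 × 31 = 537602.
Smallest positive N is 537602 − 247 = 537355.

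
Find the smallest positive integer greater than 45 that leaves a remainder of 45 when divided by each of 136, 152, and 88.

28469

N − 45 must be a common multiple of 136, 152, and 88.
136 = 2^3 × 17
152 = 2^3 × 19
88 = 2^3 × 11
LCM(136, 152, 88) = 2^3 × 11 × 17 × 19 = 28424.
Smallest N > 45 is LCM + 45 = 28424 + 45 = 28469.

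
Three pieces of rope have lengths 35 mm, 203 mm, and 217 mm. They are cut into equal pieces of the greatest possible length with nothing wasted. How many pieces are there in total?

65

Piece length = gcd(35, 203, 217).
35 = 5 × 7
203 = 7 × 29
217 = 7 × 31
gcd(35, 203, 217) = 7.
Total pieces = 35/7 + 203/7 + 217/7 = 5 + 29 + 31 = 65.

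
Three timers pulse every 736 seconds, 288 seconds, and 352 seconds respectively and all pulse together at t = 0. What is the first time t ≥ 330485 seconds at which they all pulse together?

Joint pulses occur at multiples of LCM(736, 288, 352).
736 = 2^5 × 23
288 = 2^5 × 3^2
352 = 2^5 × 11
LCM(736, 288, 352) = 2^5 × 3^2 × 11 × 23 = 72864.
Smallest multiple of 72864 that is ≥ 330485: ⌈330485/72864⌉ × 72864 = 5 × 72864 = 364320.

364320 seconds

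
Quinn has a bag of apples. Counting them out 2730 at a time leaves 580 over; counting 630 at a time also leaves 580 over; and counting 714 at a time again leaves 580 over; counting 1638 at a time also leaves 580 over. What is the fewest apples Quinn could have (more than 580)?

139810

N − 580 must be a common multiple of 2730, 630, 714, and 1638.
2730 = 2 × 3 × 5 × 7 × 13
630 = 2 × 3^2 × 5 × 7
714 = 2 × 3 × 7 × 17
1638 = 2 × 3^2 × 7 × 13
LCM(2730, 630, 714, 1638) = 2 × 3^2 × 5 × 7 × 13 × 17 = 139230.
Smallest N > 580 is LCM + 580 = 139230 + 580 = 139810.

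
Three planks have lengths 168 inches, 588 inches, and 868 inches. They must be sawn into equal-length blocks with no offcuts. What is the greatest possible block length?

28 inches

The block length must divide every plank, so the greatest is gcd(168, 588, 868).
168 = 2^3 × 3 × 7
588 = 2^2 × 3 × 7^2
868 = 2^2 × 7 × 31
gcd(168, 588, 868) = 2^2 × 7 = 28.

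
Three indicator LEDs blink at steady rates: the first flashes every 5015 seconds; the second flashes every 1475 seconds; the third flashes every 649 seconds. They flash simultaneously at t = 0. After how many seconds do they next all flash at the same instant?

They coincide at every common multiple of the periods; the first is the LCM.
5015 = 5 × 17 × 59
1475 = 5^2 × 59
649 = 11 × 59
LCM(5015, 1475, 649) = 5^2 × 11 × 17 × 59 = 275825.

275825 seconds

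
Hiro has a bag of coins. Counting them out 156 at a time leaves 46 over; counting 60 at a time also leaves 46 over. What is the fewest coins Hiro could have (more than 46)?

826

N − 46 must be a common multiple of 156 and 60.
156 = 2^2 × 3 × 13
60 = 2^2 × 3 × 5
LCM(156, 60) = 2^2 × 3 × 5 × 13 = 780.
Smallest N > 46 is LCM + 46 = 780 + 46 = 826.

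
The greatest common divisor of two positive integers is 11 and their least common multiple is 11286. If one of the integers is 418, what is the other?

For two integers, gcd × lcm = product, so the other is (11 × 11286) / 418 = 124146 / 418 = 297.

297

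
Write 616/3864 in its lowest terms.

616 = 2^3 × 7 × 11
3864 = 2^3 × 3 × 7 × 23
gcd(616, 3864) = 2^3 × 7 = 56.
Divide numerator and denominator by 56: 616/3864 = 11/69.

11/69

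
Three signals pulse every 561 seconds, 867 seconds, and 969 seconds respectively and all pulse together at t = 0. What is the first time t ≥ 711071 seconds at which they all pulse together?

Joint pulses occur at multiples of LCM(561, 867, 969).
561 = 3 × 11 × 17
867 = 3 × 17^2
969 = 3 × 17 × 19
LCM(561, 867, 969) = 3 × 11 × 17^2 × 19 = 181203.
Smallest multiple of 181203 that is ≥ 711071: ⌈711071/181203⌉ × 181203 = 4 × 181203 = 724812.

724812 seconds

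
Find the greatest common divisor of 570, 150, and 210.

570 = 2 × 3 × 5 × 19
150 = 2 × 3 × 5^2
210 = 2 × 3 × 5 × 7
gcd(570, 150, 210) = 2 × 3 × 5 = 30.

30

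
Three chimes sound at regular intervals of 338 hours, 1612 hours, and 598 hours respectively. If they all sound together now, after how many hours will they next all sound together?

481988 hours

We need the least common multiple of the intervals.
338 = 2 × 13^2
1612 = 2^2 × 13 × 31
598 = 2 × 13 × 23
LCM(338, 1612, 598) = 2^2 × 13^2 × 23 × 31 = 481988.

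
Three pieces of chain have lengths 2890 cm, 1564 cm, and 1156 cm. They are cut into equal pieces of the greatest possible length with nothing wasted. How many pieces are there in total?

Piece length = gcd(2890, 1564, 1156).
2890 = 2 × 5 × 17^2
1564 = 2^2 × 17 × 23
1156 = 2^2 × 17^2
gcd(2890, 1564, 1156) = 2 × 17 = 34.
Total pieces = 2890/34 + 1564/34 + 1156/34 = 85 + 46 + 34 = 165.

165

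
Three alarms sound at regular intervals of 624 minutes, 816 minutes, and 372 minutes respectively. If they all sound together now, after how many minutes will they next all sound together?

328848 minutes

They coincide at every common multiple of the periods; the first is the LCM.
624 = 2^4 × 3 × 13
816 = 2^4 × 3 × 17
372 = 2^2 × 3 × 31
LCM(624, 816, 372) = 2^4 × 3 × 13 × 17 × 31 = 328848.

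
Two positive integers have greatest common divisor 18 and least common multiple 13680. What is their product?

246240

For any two positive integers, gcd × lcm = product = 18 × 13680 = 246240.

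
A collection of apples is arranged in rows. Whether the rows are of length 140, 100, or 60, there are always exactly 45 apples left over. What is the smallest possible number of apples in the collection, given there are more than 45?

2145

N − 45 must be a common multiple of 140, 100, and 60.
140 = 2^2 × 5 × 7
100 = 2^2 × 5^2
60 = 2^2 × 3 × 5
LCM(140, 100, 60) = 2^2 × 3 × 5^2 × 7 = 2100.
Smallest N > 45 is LCM + 45 = 2100 + 45 = 2145.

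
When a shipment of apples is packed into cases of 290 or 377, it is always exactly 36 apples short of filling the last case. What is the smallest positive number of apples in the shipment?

3734

Being 36 short of a full case of size k means N ≡ −36 (mod k), i.e. N + 36 is a multiple of each size.
290 = 2 × 5 × 29
377 = 13 × 29
LCM(290, 377) = 2 × 5 × 13 × 29 = 3770.
Smallest positive N is 3770 − 36 = 3734.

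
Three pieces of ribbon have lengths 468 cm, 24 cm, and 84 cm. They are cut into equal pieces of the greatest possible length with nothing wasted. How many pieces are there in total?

48

Piece length = gcd(468, 24, 84).
468 = 2^2 × 3^2 × 13
24 = 2^3 × 3
84 = 2^2 × 3 × 7
gcd(468, 24, 84) = 2^2 × 3 = 12.
Total pieces = 468/12 + 24/12 + 84/12 = 39 + 2 + 7 = 48.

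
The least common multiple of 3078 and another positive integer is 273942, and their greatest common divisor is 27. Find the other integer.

gcd × lcm = product of the two integers, so the other integer is (27 × 273942) / 3078 = 2403.

2403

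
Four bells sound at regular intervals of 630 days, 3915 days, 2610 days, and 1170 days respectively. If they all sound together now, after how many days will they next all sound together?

712530 days

They coincide at every common multiple of the periods; the first is the LCM.
630 = 2 × 3^2 × 5 × 7
3915 = 3^3 × 5 × 29
2610 = 2 × 3^2 × 5 × 29
1170 = 2 × 3^2 × 5 × 13
LCM(630, 3915, 2610, 1170) = 2 × 3^3 × 5 × 7 × 13 × 29 = 712530.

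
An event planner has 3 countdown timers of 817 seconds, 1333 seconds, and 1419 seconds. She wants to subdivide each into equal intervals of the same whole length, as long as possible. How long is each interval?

The interval must divide each timer length; the longest such is the gcd.
817 = 19 × 43
1333 = 31 × 43
1419 = 3 × 11 × 43
gcd(817, 1333, 1419) = 43.

43 seconds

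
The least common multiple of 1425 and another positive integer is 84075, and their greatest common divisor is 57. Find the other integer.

gcd × lcm = product of the two integers, so the other integer is (57 × 84075) / 1425 = 3363.

3363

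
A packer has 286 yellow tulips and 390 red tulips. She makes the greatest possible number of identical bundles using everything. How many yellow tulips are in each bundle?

Number of bundles = gcd(286, 390).
286 = 2 × 11 × 13
390 = 2 × 3 × 5 × 13
gcd(286, 390) = 2 × 13 = 26.
yellow tulips per bundle = 286 / 26 = 11.

11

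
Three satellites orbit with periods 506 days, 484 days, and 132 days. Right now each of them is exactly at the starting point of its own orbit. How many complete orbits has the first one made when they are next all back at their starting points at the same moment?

66 orbits

They are all back at their starting positions together after one LCM of the periods.
506 = 2 × 11 × 23
484 = 2^2 × 11^2
132 = 2^2 × 3 × 11
LCM(506, 484, 132) = 2^2 × 3 × 11^2 × 23 = 33396.
Orbits for period 506: 33396 / 506 = 66.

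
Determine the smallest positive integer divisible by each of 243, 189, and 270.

243 = 3^5
189 = 3^3 × 7
270 = 2 × 3^3 × 5
LCM(243, 189, 270) = 2 × 3^5 × 5 × 7 = 17010.

17010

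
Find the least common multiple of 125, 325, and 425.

27625

125 = 5^3
325 = 5^2 × 13
425 = 5^2 × 17
LCM(125, 325, 425) = 5^3 × 13 × 17 = 27625.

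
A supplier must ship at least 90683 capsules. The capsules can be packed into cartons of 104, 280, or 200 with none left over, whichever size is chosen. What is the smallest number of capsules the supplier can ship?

91000

The number of capsules must be a common multiple of 104, 280, and 200, so a multiple of their LCM.
104 = 2^3 × 13
280 = 2^3 × 5 × 7
200 = 2^3 × 5^2
LCM(104, 280, 200) = 2^3 × 5^2 × 7 × 13 = 18200.
Smallest multiple of 18200 that is ≥ 90683: ⌈90683/18200⌉ × 18200 = 5 × 18200 = 91000.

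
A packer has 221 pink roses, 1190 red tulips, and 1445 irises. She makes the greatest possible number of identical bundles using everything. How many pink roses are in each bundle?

Number of bundles = gcd(221, 1190, 1445).
221 = 13 × 17
1190 = 2 × 5 × 7 × 17
1445 = 5 × 17^2
gcd(221, 1190, 1445) = 17.
pink roses per bundle = 221 / 17 = 13.

13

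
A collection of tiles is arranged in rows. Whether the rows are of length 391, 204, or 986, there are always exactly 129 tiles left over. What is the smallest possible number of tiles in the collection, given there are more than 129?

N − 129 must be a common multiple of 391, 204, and 986.
391 = 17 × 23
204 = 2^2 × 3 × 17
986 = 2 × 17 × 29
LCM(391, 204, 986) = 2^2 × 3 × 17 × 23 × 29 = 136068.
Smallest N > 129 is LCM + 129 = 136068 + 129 = 136197.

136197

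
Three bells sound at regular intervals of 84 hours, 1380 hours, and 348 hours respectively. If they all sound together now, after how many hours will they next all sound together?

280140 hours

The first simultaneous occurrence is after LCM of the individual periods.
84 = 2^2 × 3 × 7
1380 = 2^2 × 3 × 5 × 23
348 = 2^2 × 3 × 29
LCM(84, 1380, 348) = 2^2 × 3 × 5 × 7 × 23 × 29 = 280140.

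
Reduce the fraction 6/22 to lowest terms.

3/11

6 = 2 × 3
22 = 2 × 11
gcd(6, 22) = 2.
Divide numerator and denominator by 2: 6/22 = 3/11.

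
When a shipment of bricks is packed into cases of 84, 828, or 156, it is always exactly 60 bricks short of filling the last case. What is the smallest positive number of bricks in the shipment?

Being 60 short of a full case of size k means N ≡ −60 (mod k), i.e. N + 60 is a multiple of each size.
84 = 2^2 × 3 × 7
828 = 2^2 × 3^2 × 23
156 = 2^2 × 3 × 13
LCM(84, 828, 156) = 2^2 × 3^2 × 7 × 13 × 23 = 75348.
Smallest positive N is 75348 − 60 = 75288.

75288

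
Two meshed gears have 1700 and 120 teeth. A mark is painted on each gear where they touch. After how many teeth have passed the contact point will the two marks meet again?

They coincide at every common multiple of the periods; the first is the LCM.
1700 = 2^2 × 5^2 × 17
120 = 2^3 × 3 × 5
LCM(1700, 120) = 2^3 × 3 × 5^2 × 17 = 10200.

10200 teeth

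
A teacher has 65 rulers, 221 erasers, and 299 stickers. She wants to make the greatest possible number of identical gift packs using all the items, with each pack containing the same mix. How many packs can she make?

The pack count must divide each quantity, so the greatest is gcd(65, 221, 299).
65 = 5 × 13
221 = 13 × 17
299 = 13 × 23
gcd(65, 221, 299) = 13.

13 packs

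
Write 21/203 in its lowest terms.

21 = 3 × 7
203 = 7 × 29
gcd(21, 203) = 7.
Divide numerator and denominator by 7: 21/203 = 3/29.

3/29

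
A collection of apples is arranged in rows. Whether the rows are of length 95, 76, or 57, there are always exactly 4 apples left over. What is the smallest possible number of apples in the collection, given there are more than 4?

N − 4 must be a common multiple of 95, 76, and 57.
95 = 5 × 19
76 = 2^2 × 19
57 = 3 × 19
LCM(95, 76, 57) = 2^2 × 3 × 5 × 19 = 1140.
Smallest N > 4 is LCM + 4 = 1140 + 4 = 1144.

1144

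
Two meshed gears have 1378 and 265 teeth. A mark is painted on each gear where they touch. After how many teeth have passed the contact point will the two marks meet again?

We need the least common multiple of the intervals.
1378 = 2 × 13 × 53
265 = 5 × 53
LCM(1378, 265) = 2 × 5 × 13 × 53 = 6890.

6890 teeth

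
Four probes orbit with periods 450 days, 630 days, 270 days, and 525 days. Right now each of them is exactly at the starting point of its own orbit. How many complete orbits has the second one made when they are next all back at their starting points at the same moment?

All finish a whole number of cycles simultaneously at t = LCM of the periods.
450 = 2 × 3^2 × 5^2
630 = 2 × 3^2 × 5 × 7
270 = 2 × 3^3 × 5
525 = 3 × 5^2 × 7
LCM(450, 630, 270, 525) = 2 × 3^3 × 5^2 × 7 = 9450.
Orbits for period 630: 9450 / 630 = 15.

15 orbits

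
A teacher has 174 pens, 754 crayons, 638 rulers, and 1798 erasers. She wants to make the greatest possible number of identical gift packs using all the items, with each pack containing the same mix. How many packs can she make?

The pack count must divide each quantity, so the greatest is gcd(174, 754, 638, 1798).
174 = 2 × 3 × 29
754 = 2 × 13 × 29
638 = 2 × 11 × 29
1798 = 2 × 29 × 31
gcd(174, 754, 638, 1798) = 2 × 29 = 58.

58 packs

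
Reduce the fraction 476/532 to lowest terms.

476 = 2^2 × 7 × 17
532 = 2^2 × 7 × 19
gcd(476, 532) = 2^2 × 7 = 28.
Divide numerator and denominator by 28: 476/532 = 17/19.

17/19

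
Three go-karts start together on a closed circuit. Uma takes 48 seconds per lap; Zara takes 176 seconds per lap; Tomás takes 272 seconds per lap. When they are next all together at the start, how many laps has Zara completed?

All finish a whole number of cycles simultaneously at t = LCM of the periods.
48 = 2^4 × 3
176 = 2^4 × 11
272 = 2^4 × 17
LCM(48, 176, 272) = 2^4 × 3 × 11 × 17 = 8976.
Laps for period 176: 8976 / 176 = 51.

51 laps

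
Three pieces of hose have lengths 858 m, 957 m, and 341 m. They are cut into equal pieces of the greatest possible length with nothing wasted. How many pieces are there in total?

Piece length = gcd(858, 957, 341).
858 = 2 × 3 × 11 × 13
957 = 3 × 11 × 29
341 = 11 × 31
gcd(858, 957, 341) = 11.
Total pieces = 858/11 + 957/11 + 341/11 = 78 + 87 + 31 = 196.

196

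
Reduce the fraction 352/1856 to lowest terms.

11/58

352 = 2^5 × 11
1856 = 2^6 × 29
gcd(352, 1856) = 2^5 = 32.
Divide numerator and denominator by 32: 352/1856 = 11/58.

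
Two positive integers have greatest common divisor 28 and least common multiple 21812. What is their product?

610736

For any two positive integers, gcd × lcm = product = 28 × 21812 = 610736.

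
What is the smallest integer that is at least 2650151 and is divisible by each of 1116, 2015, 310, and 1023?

The integer must be a common multiple of 1116, 2015, 310, and 1023, so a multiple of their LCM.
1116 = 2^2 × 3^2 × 31
2015 = 5 × 13 × 31
310 = 2 × 5 × 31
1023 = 3 × 11 × 31
LCM(1116, 2015, 310, 1023) = 2^2 × 3^2 × 5 × 11 × 13 × 31 = 797940.
Smallest multiple of 797940 that is ≥ 2650151: ⌈2650151/797940⌉ × 797940 = 4 × 797940 = 3191760.

3191760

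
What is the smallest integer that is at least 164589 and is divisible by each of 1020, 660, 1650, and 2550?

168300

The integer must be a common multiple of 1020, 660, 1650, and 2550, so a multiple of their LCM.
1020 = 2^2 × 3 × 5 × 17
660 = 2^2 × 3 × 5 × 11
1650 = 2 × 3 × 5^2 × 11
2550 = 2 × 3 × 5^2 × 17
LCM(1020, 660, 1650, 2550) = 2^2 × 3 × 5^2 × 11 × 17 = 56100.
Smallest multiple of 56100 that is ≥ 164589: ⌈164589/56100⌉ × 56100 = 3 × 56100 = 168300.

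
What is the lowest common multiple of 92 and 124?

92 = 2^2 × 23
124 = 2^2 × 31
LCM(92, 124) = 2^2 × 23 × 31 = 2852.

2852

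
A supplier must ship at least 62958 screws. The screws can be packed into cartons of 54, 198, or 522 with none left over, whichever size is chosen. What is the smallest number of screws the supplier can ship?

68904

The number of screws must be a common multiple of 54, 198, and 522, so a multiple of their LCM.
54 = 2 × 3^3
198 = 2 × 3^2 × 11
522 = 2 × 3^2 × 29
LCM(54, 198, 522) = 2 × 3^3 × 11 × 29 = 17226.
Smallest multiple of 17226 that is ≥ 62958: ⌈62958/17226⌉ × 17226 = 4 × 17226 = 68904.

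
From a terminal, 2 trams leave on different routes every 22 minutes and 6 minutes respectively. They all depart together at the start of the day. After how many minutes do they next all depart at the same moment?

The first simultaneous occurrence is after LCM of the individual periods.
22 = 2 × 11
6 = 2 × 3
LCM(22, 6) = 2 × 3 × 11 = 66.

66 minutes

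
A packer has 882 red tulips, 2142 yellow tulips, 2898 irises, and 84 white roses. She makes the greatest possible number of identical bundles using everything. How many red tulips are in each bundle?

Number of bundles = gcd(882, 2142, 2898, 84).
882 = 2 × 3^2 × 7^2
2142 = 2 × 3^2 × 7 × 17
2898 = 2 × 3^2 × 7 × 23
84 = 2^2 × 3 × 7
gcd(882, 2142, 2898, 84) = 2 × 3 × 7 = 42.
red tulips per bundle = 882 / 42 = 21.

21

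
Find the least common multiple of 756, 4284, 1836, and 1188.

756 = 2^2 × 3^3 × 7
4284 = 2^2 × 3^2 × 7 × 17
1836 = 2^2 × 3^3 × 17
1188 = 2^2 × 3^3 × 11
LCM(756, 4284, 1836, 1188) = 2^2 × 3^3 × 7 × 11 × 17 = 141372.

141372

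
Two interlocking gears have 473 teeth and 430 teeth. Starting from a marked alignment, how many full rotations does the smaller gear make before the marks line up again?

All finish a whole number of cycles simultaneously at t = LCM of the periods.
473 = 11 × 43
430 = 2 × 5 × 43
LCM(473, 430) = 2 × 5 × 11 × 43 = 4730.
Rotations for period 430: 4730 / 430 = 11.

11 rotations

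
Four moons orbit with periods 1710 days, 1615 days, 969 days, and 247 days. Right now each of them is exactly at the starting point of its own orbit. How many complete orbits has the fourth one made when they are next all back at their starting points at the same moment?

The first common completion time is the LCM of the periods.
1710 = 2 × 3^2 × 5 × 19
1615 = 5 × 17 × 19
969 = 3 × 17 × 19
247 = 13 × 19
LCM(1710, 1615, 969, 247) = 2 × 3^2 × 5 × 13 × 17 × 19 = 377910.
Orbits for period 247: 377910 / 247 = 1530.

1530 orbits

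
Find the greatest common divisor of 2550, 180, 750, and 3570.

2550 = 2 × 3 × 5^2 × 17
180 = 2^2 × 3^2 × 5
750 = 2 × 3 × 5^3
3570 = 2 × 3 × 5 × 7 × 17
gcd(2550, 180, 750, 3570) = 2 × 3 × 5 = 30.

30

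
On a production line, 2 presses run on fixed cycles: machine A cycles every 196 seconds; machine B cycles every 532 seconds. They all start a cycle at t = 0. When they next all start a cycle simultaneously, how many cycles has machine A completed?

19 cycles

The first common completion time is the LCM of the periods.
196 = 2^2 × 7^2
532 = 2^2 × 7 × 19
LCM(196, 532) = 2^2 × 7^2 × 19 = 3724.
Cycles for period 196: 3724 / 196 = 19.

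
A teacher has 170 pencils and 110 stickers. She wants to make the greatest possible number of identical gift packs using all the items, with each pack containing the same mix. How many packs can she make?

The pack count must divide each quantity, so the greatest is gcd(170, 110).
170 = 2 × 5 × 17
110 = 2 × 5 × 11
gcd(170, 110) = 2 × 5 = 10.

10 packs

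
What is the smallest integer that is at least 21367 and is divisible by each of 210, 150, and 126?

22050

The integer must be a common multiple of 210, 150, and 126, so a multiple of their LCM.
210 = 2 × 3 × 5 × 7
150 = 2 × 3 × 5^2
126 = 2 × 3^2 × 7
LCM(210, 150, 126) = 2 × 3^2 × 5^2 × 7 = 3150.
Smallest multiple of 3150 that is ≥ 21367: ⌈21367/3150⌉ × 3150 = 7 × 3150 = 22050.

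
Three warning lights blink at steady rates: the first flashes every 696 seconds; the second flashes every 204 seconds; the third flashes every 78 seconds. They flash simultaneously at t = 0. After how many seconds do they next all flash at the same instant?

153816 seconds

We need the least common multiple of the intervals.
696 = 2^3 × 3 × 29
204 = 2^2 × 3 × 17
78 = 2 × 3 × 13
LCM(696, 204, 78) = 2^3 × 3 × 13 × 17 × 29 = 153816.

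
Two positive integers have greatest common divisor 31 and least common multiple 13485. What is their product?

For any two positive integers, gcd × lcm = product = 31 × 13485 = 418035.

418035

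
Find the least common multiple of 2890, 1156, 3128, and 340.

2890 = 2 × 5 × 17^2
1156 = 2^2 × 17^2
3128 = 2^3 × 17 × 23
340 = 2^2 × 5 × 17
LCM(2890, 1156, 3128, 340) = 2^3 × 5 × 17^2 × 23 = 265880.

265880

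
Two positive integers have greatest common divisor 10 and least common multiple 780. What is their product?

7800

For any two positive integers, gcd × lcm = product = 10 × 780 = 7800.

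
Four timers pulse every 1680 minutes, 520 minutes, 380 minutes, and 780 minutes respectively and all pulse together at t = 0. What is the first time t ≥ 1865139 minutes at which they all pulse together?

Joint pulses occur at multiples of LCM(1680, 520, 380, 780).
1680 = 2^4 × 3 × 5 × 7
520 = 2^3 × 5 × 13
380 = 2^2 × 5 × 19
780 = 2^2 × 3 × 5 × 13
LCM(1680, 520, 380, 780) = 2^4 × 3 × 5 × 7 × 13 × 19 = 414960.
Smallest multiple of 414960 that is ≥ 1865139: ⌈1865139/414960⌉ × 414960 = 5 × 414960 = 2074800.

2074800 minutes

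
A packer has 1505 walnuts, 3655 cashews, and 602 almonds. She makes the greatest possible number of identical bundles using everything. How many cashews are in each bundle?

85

Number of bundles = gcd(1505, 3655, 602).
1505 = 5 × 7 × 43
3655 = 5 × 17 × 43
602 = 2 × 7 × 43
gcd(1505, 3655, 602) = 43.
cashews per bundle = 3655 / 43 = 85.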